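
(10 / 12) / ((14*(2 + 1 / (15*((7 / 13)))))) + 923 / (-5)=-823191 / 4460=-184.57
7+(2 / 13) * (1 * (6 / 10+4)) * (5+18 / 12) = 58 / 5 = 11.60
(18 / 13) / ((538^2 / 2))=0.00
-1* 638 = -638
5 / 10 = 0.50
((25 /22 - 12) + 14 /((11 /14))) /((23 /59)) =9027 /506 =17.84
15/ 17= 0.88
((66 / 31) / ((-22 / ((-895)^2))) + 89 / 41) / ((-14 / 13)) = 640401554 / 8897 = 71979.49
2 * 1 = 2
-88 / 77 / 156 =-2 / 273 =-0.01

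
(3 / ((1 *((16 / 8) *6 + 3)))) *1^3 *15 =3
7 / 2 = 3.50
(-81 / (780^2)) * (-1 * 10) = 9 / 6760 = 0.00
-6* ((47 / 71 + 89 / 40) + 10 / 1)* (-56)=1537158 / 355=4330.02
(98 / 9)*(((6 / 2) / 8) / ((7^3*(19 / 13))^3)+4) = 8857132499807 / 203352531732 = 43.56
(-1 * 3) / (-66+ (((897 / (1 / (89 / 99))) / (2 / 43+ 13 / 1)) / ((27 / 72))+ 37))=-166617 / 7543553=-0.02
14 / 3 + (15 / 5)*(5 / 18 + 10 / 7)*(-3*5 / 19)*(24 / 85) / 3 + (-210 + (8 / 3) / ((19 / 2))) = -464484 / 2261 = -205.43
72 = 72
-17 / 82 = -0.21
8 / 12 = 2 / 3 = 0.67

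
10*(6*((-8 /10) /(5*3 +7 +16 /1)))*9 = -216 /19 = -11.37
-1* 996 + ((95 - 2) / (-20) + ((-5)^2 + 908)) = -1353 / 20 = -67.65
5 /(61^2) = 5 /3721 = 0.00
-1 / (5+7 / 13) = -13 / 72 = -0.18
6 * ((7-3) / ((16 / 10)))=15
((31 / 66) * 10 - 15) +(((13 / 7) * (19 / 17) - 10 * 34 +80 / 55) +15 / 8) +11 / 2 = -10662523 / 31416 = -339.40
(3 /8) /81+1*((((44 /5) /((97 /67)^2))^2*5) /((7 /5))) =8427334880263 /133856272872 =62.96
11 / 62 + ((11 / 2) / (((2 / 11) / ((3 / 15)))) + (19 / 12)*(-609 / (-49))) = 28108 / 1085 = 25.91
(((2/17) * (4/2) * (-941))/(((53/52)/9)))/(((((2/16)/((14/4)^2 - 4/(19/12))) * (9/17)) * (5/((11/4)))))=-795536456/5035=-158001.28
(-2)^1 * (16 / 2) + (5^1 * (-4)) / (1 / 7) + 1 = -155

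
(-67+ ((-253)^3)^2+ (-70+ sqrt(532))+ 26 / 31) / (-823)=-8129892834130378 / 25513 -2*sqrt(133) / 823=-318656874304.52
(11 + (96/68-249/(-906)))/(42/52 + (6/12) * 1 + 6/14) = 5927103/811172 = 7.31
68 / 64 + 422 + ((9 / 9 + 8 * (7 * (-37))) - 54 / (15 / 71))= -152283 / 80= -1903.54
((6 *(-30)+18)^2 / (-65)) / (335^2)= -26244 / 7294625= -0.00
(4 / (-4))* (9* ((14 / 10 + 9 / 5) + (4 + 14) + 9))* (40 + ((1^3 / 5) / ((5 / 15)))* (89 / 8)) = -2537253 / 200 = -12686.26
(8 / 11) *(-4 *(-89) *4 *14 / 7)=22784 / 11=2071.27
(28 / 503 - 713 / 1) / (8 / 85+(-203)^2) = -10160645 / 587298273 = -0.02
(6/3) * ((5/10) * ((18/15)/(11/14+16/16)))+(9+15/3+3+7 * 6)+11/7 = 53588/875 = 61.24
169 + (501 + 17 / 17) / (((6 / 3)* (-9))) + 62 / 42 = 8983 / 63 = 142.59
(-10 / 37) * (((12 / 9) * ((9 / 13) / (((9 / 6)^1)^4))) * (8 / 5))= -1024 / 12987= -0.08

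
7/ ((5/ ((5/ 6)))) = 7/ 6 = 1.17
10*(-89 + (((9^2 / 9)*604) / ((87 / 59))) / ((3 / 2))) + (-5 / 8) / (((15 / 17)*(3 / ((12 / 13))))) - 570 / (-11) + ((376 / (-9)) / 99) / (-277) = 4417491804367 / 186092478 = 23738.15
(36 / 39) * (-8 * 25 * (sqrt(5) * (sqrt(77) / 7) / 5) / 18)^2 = 88000 / 2457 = 35.82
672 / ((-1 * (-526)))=336 / 263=1.28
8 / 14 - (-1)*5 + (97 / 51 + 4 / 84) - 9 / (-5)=5546 / 595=9.32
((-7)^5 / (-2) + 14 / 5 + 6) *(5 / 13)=6471 / 2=3235.50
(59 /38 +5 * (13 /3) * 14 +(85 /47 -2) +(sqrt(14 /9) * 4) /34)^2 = 3265106 * sqrt(14) /136629 +85583493966153 /921851044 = 92928.16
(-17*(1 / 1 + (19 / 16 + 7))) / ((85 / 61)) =-8967 / 80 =-112.09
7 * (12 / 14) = 6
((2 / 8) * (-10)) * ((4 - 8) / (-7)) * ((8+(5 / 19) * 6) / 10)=-26 / 19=-1.37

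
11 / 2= 5.50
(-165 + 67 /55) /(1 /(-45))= 7370.18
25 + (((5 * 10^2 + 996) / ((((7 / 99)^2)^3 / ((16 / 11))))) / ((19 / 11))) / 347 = 22535288247558761 / 775659857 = 29053054.69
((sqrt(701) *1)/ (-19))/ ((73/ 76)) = -4 *sqrt(701)/ 73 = -1.45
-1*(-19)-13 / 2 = 25 / 2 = 12.50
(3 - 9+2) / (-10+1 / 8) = 32 / 79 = 0.41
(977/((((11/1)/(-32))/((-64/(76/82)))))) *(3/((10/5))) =61527552/209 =294390.20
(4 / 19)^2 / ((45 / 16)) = 256 / 16245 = 0.02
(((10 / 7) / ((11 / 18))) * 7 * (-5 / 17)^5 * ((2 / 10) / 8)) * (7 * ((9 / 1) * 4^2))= -14175000 / 15618427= -0.91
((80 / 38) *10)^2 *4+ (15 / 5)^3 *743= 7882021 / 361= 21833.85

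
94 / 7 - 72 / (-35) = 542 / 35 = 15.49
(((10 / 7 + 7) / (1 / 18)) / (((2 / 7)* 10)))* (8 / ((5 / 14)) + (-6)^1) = 21771 / 25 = 870.84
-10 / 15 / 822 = -0.00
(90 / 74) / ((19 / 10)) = 450 / 703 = 0.64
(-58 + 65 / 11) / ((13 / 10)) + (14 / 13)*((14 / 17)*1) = -95254 / 2431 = -39.18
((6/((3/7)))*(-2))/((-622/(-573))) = -25.79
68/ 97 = 0.70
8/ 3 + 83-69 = 16.67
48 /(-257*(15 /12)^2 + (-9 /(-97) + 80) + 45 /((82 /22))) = -1018112 /6562507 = -0.16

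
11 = 11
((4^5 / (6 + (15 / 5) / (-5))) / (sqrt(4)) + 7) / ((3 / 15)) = 13745 / 27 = 509.07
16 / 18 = 8 / 9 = 0.89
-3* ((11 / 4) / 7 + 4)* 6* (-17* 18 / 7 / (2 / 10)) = 846855 / 49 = 17282.76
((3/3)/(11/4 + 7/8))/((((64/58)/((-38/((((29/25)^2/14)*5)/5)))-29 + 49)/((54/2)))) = 4488750/12051443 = 0.37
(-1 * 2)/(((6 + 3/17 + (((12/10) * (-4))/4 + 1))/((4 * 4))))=-680/127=-5.35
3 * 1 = 3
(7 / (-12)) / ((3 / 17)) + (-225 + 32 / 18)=-8155 / 36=-226.53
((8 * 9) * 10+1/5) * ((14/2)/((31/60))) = 302484/31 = 9757.55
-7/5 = -1.40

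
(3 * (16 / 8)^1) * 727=4362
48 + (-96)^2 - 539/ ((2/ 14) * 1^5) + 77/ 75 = 411902/ 75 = 5492.03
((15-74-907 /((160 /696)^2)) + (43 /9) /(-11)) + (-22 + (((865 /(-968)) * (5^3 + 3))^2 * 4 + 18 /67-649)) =121616137893991 /3531409200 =34438.42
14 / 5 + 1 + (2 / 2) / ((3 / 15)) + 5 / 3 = 157 / 15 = 10.47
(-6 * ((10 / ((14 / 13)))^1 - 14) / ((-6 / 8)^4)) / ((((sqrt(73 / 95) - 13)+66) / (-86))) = -1219356160 / 8403633+242176 * sqrt(6935) / 8403633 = -142.70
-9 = -9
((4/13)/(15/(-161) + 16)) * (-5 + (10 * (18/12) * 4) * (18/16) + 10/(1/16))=143290/33293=4.30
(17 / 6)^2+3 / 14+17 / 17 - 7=565 / 252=2.24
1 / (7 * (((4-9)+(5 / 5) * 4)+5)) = 1 / 28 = 0.04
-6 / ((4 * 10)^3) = -3 / 32000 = -0.00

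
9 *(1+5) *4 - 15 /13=2793 /13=214.85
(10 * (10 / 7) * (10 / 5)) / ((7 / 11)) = 2200 / 49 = 44.90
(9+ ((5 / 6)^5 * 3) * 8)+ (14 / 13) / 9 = 79037 / 4212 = 18.76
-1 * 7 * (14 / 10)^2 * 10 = -686 / 5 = -137.20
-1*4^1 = -4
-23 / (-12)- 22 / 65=1231 / 780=1.58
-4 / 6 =-2 / 3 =-0.67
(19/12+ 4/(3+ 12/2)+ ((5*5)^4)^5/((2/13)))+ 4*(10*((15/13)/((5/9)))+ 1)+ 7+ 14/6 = 27666828827932476997375488327319/468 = 59117155615240335464477540000.00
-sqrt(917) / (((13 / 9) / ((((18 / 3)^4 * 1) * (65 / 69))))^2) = -377913600 * sqrt(917) / 529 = -21633237.44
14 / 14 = 1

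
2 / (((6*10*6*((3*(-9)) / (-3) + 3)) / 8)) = 1 / 270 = 0.00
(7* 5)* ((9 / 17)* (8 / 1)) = 2520 / 17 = 148.24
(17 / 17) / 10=1 / 10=0.10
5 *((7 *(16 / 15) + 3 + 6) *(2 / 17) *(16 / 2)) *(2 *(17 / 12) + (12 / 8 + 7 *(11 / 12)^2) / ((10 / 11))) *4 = 7791862 / 2295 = 3395.15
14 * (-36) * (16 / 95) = -8064 / 95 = -84.88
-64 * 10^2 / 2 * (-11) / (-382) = -17600 / 191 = -92.15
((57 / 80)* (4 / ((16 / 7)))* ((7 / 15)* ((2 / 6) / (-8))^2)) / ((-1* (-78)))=931 / 71884800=0.00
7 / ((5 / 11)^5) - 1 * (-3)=1136732 / 3125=363.75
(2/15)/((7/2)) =4/105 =0.04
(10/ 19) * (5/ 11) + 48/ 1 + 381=89711/ 209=429.24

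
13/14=0.93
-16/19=-0.84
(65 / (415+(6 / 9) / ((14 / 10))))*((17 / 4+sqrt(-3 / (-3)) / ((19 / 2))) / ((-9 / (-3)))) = 30121 / 132620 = 0.23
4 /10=2 /5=0.40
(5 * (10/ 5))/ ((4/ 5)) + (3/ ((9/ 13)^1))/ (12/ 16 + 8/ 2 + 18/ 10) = 10345/ 786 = 13.16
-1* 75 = -75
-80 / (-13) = 80 / 13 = 6.15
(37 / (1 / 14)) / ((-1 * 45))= -518 / 45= -11.51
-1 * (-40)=40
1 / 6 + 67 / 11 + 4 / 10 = 2197 / 330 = 6.66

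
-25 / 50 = -1 / 2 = -0.50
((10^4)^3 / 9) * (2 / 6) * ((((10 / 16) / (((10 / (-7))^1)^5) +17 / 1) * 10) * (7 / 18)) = 591323468750000 / 243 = 2433429912551.44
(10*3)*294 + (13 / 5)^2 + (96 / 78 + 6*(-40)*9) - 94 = 6573.99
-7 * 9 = -63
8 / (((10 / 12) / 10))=96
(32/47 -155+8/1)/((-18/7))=56.90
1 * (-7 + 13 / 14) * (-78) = 3315 / 7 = 473.57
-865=-865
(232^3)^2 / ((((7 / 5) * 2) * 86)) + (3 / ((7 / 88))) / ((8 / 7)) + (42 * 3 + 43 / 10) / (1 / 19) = 1949117065803987 / 3010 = 647547197941.52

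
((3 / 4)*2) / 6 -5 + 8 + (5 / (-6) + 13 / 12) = 7 / 2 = 3.50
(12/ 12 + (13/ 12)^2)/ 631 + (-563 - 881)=-131207303/ 90864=-1444.00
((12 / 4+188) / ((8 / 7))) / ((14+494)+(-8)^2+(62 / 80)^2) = 267400 / 916161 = 0.29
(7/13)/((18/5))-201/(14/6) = -140857/1638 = -85.99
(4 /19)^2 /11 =16 /3971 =0.00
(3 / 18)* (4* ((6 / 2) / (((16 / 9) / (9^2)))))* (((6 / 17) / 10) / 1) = 3.22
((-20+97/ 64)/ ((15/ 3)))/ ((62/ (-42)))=2.50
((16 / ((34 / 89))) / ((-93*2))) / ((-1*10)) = 178 / 7905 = 0.02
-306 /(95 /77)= -23562 /95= -248.02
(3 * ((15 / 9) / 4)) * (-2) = -5 / 2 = -2.50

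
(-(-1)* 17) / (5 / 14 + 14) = 238 / 201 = 1.18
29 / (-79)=-0.37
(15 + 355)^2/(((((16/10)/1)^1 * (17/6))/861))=442015875/17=26000933.82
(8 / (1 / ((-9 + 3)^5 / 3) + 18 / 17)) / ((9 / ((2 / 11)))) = 0.15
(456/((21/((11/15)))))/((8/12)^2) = 1254/35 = 35.83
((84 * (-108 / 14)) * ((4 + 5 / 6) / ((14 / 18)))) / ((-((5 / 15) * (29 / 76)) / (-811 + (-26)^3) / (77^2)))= -3451400823024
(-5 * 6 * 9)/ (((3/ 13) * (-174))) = 195/ 29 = 6.72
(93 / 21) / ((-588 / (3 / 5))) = -31 / 6860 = -0.00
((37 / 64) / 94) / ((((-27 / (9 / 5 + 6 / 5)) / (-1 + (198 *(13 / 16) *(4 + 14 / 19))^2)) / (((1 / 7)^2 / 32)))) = -0.25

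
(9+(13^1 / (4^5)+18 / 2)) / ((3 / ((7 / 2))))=129115 / 6144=21.01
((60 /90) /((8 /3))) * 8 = 2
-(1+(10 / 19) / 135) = -515 / 513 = -1.00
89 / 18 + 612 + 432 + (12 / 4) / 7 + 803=233399 / 126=1852.37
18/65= 0.28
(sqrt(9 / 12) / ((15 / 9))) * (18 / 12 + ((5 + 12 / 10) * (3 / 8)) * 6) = 927 * sqrt(3) / 200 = 8.03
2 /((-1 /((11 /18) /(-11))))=1 /9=0.11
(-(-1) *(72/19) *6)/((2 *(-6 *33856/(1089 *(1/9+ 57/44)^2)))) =-310249/2573056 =-0.12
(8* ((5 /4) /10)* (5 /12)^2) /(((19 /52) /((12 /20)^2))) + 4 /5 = 369 /380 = 0.97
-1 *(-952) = 952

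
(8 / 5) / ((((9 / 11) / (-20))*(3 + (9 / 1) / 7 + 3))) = -2464 / 459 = -5.37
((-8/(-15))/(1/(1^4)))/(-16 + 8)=-1/15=-0.07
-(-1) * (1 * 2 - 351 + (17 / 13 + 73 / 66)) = -297371 / 858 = -346.59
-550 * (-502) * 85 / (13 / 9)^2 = 1900948500 / 169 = 11248215.98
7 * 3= 21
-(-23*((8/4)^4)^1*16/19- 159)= 8909/19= 468.89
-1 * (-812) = 812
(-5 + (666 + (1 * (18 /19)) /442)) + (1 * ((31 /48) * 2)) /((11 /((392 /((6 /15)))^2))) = 15718381534 /138567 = 113435.24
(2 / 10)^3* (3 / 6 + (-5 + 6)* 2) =1 / 50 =0.02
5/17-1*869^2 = -12837732/17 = -755160.71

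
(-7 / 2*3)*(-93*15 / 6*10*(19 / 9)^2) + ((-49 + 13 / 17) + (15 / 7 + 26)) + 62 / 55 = 12815657339 / 117810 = 108782.42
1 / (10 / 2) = 1 / 5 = 0.20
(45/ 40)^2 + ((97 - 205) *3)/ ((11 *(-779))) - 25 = -23.70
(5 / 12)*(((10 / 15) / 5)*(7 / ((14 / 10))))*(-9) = -5 / 2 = -2.50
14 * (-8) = -112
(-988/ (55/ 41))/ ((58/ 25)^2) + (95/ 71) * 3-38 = -112199788/ 656821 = -170.82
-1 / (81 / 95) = -95 / 81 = -1.17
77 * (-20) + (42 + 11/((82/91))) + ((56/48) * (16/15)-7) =-5503813/3690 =-1491.55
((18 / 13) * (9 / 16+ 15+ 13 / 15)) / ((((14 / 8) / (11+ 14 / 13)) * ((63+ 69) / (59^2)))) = 4139.93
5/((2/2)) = 5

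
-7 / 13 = -0.54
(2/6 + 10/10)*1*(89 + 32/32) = 120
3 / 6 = 1 / 2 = 0.50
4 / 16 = 1 / 4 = 0.25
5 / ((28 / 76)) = 95 / 7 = 13.57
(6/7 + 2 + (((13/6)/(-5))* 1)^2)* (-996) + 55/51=-9019196/2975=-3031.66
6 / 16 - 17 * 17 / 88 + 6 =34 / 11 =3.09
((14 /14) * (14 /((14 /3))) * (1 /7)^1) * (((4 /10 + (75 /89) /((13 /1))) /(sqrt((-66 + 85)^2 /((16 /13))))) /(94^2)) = 8067 * sqrt(13) /22095003385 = 0.00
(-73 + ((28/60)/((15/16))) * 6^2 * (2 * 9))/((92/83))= 517837/2300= 225.15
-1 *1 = -1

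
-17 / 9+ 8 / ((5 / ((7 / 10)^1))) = -0.77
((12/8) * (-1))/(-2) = 3/4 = 0.75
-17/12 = -1.42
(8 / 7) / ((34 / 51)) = 12 / 7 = 1.71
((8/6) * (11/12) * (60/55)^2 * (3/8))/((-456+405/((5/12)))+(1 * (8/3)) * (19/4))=9/8723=0.00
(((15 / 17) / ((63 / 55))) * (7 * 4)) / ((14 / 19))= 10450 / 357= 29.27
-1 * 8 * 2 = -16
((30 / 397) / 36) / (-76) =-5 / 181032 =-0.00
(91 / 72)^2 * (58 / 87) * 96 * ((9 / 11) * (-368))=-3047408 / 99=-30781.90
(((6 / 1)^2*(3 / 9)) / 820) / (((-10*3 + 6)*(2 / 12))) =-3 / 820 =-0.00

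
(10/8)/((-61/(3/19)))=-15/4636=-0.00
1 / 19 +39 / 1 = 742 / 19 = 39.05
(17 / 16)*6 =51 / 8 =6.38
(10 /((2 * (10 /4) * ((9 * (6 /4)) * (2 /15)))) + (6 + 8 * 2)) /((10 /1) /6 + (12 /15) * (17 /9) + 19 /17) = 8840 /1643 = 5.38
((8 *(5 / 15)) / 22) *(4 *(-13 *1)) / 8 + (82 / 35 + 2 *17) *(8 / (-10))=-172454 / 5775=-29.86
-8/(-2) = 4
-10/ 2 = -5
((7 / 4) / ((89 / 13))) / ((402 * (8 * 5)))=91 / 5724480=0.00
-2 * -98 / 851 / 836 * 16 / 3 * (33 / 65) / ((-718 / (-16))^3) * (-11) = -4415488 / 48627267204815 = -0.00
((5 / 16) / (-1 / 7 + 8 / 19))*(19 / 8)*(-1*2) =-5.34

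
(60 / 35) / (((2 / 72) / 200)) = 86400 / 7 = 12342.86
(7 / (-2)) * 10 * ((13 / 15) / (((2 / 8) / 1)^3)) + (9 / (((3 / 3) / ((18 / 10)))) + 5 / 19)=-548588 / 285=-1924.87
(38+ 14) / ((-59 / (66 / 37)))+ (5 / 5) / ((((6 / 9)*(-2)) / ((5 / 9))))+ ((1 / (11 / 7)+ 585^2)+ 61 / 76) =468416636164 / 1368741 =342224.45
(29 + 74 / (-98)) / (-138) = -692 / 3381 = -0.20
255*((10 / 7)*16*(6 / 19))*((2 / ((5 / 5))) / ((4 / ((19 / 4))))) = 30600 / 7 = 4371.43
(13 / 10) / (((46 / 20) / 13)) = 7.35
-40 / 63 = -0.63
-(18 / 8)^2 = -81 / 16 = -5.06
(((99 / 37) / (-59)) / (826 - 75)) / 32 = -99 / 52461856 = -0.00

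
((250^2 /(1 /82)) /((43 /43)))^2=26265625000000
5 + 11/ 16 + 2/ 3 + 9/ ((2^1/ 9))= 2249/ 48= 46.85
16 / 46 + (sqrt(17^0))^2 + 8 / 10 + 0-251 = -248.85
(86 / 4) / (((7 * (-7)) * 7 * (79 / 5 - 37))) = 215 / 72716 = 0.00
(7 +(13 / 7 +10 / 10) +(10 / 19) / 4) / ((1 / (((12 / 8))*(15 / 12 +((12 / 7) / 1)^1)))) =661593 / 14896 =44.41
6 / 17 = 0.35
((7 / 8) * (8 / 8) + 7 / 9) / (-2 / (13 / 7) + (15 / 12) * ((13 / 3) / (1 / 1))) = 1547 / 4062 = 0.38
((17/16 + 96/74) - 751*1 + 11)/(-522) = 145561/103008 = 1.41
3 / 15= 1 / 5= 0.20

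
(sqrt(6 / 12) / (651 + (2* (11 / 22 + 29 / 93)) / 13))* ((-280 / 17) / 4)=-0.00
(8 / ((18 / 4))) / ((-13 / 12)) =-64 / 39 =-1.64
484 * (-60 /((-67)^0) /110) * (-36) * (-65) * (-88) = 54362880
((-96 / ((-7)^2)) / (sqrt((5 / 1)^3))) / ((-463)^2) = -96 * sqrt(5) / 262602025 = -0.00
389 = 389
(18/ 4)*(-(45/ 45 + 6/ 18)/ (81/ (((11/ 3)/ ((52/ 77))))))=-847/ 2106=-0.40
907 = 907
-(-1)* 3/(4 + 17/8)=24/49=0.49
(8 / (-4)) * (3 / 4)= -3 / 2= -1.50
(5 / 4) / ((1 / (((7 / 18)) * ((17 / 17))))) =35 / 72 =0.49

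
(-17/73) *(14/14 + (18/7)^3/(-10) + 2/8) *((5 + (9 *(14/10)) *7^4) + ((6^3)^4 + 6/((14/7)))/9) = 25365689.80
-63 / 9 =-7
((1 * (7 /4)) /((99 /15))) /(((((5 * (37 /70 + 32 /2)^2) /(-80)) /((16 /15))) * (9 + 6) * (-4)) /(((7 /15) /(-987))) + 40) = -21952 /168172500903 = -0.00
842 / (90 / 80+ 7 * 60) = 6736 / 3369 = 2.00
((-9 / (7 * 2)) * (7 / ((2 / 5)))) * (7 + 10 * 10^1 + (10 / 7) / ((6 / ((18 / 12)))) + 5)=-70785 / 56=-1264.02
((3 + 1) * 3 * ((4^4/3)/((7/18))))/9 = 2048/7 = 292.57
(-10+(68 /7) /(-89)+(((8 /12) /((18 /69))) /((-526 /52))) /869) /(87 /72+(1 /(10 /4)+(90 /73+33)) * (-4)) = 37828230935360 /513845744066193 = 0.07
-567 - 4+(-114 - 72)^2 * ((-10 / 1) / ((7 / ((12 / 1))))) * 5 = -20761597 / 7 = -2965942.43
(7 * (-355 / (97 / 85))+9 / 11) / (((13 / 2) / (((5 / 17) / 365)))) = -4645204 / 17213911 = -0.27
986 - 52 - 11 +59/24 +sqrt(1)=22235/24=926.46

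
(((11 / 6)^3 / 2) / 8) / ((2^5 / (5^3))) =166375 / 110592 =1.50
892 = 892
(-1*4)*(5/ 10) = -2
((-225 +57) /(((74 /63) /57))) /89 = -301644 /3293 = -91.60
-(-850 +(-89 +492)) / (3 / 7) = 1043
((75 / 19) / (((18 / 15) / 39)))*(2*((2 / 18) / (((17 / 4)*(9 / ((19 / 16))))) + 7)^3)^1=93276269708984375 / 1058313024576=88136.75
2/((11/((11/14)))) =1/7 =0.14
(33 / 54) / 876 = 11 / 15768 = 0.00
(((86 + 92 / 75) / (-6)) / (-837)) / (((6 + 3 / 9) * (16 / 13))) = 42523 / 19083600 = 0.00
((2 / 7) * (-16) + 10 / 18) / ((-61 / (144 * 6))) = 24288 / 427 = 56.88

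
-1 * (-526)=526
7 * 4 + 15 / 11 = 323 / 11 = 29.36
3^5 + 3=246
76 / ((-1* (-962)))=0.08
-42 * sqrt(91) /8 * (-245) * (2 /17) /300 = 4.81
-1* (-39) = 39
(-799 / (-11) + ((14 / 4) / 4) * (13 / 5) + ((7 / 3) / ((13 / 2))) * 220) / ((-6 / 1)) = -2640679 / 102960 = -25.65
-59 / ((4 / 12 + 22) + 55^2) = -177 / 9142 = -0.02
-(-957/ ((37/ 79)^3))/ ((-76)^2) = 471838323/ 292571728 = 1.61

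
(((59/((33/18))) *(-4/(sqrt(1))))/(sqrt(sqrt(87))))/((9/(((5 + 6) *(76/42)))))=-17936 *87^(3/4)/5481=-93.22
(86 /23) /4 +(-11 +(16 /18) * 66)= 6707 /138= 48.60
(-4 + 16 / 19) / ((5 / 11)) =-132 / 19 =-6.95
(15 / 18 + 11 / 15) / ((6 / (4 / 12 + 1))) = 47 / 135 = 0.35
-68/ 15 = -4.53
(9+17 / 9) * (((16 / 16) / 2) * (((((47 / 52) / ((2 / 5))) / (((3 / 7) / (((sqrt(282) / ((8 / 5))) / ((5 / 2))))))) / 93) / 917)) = 11515 * sqrt(282) / 136839456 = 0.00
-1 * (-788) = 788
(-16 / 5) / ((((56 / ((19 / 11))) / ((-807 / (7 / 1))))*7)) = 30666 / 18865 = 1.63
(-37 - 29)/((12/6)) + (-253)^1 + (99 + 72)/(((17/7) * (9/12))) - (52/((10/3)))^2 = -185078/425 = -435.48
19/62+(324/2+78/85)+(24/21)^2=42486639/258230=164.53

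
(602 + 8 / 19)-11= 11237 / 19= 591.42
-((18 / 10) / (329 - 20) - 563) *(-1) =-289942 / 515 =-562.99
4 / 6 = 0.67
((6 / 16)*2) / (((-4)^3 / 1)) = -3 / 256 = -0.01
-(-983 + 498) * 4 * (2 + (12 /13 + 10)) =325920 /13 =25070.77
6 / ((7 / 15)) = 90 / 7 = 12.86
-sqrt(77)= -8.77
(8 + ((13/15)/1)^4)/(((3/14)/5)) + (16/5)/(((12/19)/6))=6993254/30375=230.23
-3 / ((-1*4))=3 / 4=0.75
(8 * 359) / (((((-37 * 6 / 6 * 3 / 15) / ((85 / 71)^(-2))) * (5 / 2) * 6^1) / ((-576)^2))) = -1601123549184 / 267325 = -5989426.91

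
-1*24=-24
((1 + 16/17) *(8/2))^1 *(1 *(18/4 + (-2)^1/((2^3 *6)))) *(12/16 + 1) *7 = 57673/136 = 424.07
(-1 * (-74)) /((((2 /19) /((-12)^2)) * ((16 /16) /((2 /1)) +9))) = 10656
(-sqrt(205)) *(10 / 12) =-5 *sqrt(205) / 6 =-11.93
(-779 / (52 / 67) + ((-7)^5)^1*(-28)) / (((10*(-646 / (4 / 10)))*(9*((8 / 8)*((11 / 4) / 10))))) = -24418799 / 2078505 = -11.75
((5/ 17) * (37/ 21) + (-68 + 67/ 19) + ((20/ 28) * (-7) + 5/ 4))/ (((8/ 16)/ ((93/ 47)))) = -56946535/ 212534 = -267.94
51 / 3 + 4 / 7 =123 / 7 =17.57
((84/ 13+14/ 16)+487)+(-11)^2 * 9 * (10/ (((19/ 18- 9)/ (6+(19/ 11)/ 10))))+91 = -819109/ 104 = -7876.05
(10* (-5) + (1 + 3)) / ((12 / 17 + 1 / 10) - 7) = 7820 / 1053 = 7.43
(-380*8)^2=9241600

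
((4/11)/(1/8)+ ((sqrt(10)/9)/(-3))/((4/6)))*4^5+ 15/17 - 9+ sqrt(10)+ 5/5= 555725/187 - 503*sqrt(10)/9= 2795.06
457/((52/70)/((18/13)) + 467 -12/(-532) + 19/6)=781470/804941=0.97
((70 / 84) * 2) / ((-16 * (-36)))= 5 / 1728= 0.00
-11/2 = -5.50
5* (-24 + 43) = 95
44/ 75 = 0.59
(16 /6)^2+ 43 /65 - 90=-48103 /585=-82.23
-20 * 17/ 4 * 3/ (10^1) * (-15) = 765/ 2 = 382.50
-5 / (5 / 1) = -1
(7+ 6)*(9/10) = 117/10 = 11.70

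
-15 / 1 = -15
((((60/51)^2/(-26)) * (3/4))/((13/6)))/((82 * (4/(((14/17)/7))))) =-0.00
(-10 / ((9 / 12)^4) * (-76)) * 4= 778240 / 81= 9607.90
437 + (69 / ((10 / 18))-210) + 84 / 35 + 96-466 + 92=378 / 5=75.60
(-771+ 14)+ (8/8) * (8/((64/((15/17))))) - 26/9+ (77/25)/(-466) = -5417116549/7129800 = -759.79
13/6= 2.17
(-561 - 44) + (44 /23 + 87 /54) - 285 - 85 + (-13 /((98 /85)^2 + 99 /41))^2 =-959.42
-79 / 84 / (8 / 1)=-79 / 672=-0.12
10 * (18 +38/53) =9920/53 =187.17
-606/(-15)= 202/5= 40.40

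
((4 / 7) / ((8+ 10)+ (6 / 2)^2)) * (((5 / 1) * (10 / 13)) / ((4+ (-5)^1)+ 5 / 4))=800 / 2457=0.33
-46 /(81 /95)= -4370 /81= -53.95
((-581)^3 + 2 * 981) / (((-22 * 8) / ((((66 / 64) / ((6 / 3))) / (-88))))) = -588362937 / 90112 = -6529.24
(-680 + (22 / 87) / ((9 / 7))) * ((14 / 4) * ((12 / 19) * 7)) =-52164028 / 4959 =-10519.06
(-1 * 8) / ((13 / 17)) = -136 / 13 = -10.46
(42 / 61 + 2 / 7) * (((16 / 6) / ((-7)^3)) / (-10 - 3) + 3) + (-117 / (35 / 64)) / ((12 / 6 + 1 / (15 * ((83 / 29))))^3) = -160874363064254368 / 7023082211950497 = -22.91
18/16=9/8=1.12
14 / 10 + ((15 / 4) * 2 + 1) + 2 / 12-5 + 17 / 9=313 / 45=6.96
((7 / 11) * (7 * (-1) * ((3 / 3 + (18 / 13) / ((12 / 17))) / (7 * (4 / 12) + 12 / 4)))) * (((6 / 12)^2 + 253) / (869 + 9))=-1042377 / 1460992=-0.71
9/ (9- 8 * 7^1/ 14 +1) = 3/ 2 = 1.50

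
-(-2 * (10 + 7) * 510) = 17340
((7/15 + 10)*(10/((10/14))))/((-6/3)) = -1099/15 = -73.27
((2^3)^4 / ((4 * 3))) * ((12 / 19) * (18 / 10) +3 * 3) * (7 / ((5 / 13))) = 29912064 / 475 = 62972.77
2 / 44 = 1 / 22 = 0.05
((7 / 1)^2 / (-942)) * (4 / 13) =-98 / 6123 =-0.02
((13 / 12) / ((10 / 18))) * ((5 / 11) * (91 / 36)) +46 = 25471 / 528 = 48.24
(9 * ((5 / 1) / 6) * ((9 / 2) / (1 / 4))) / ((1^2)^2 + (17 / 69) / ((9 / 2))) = 16767 / 131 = 127.99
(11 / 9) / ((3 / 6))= 22 / 9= 2.44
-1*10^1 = -10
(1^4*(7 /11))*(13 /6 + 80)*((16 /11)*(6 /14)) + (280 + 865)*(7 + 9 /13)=13905772 /1573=8840.29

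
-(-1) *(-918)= -918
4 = 4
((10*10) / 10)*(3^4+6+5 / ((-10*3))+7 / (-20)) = 5189 / 6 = 864.83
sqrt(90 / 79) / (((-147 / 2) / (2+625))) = -1254 * sqrt(790) / 3871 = -9.11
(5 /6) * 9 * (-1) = -15 /2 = -7.50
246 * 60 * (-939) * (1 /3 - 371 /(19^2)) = 3474149760 /361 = 9623683.55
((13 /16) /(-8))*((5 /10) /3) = -13 /768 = -0.02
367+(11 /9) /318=1050365 /2862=367.00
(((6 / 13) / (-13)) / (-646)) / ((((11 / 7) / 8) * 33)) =56 / 6605027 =0.00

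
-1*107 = -107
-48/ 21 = -16/ 7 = -2.29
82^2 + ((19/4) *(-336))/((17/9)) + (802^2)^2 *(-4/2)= -14066187011000/17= -827422765352.94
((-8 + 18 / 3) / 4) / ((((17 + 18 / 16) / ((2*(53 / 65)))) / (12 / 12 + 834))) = -70808 / 1885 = -37.56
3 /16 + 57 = 915 /16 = 57.19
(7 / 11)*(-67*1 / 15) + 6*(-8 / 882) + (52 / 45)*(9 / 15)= -89077 / 40425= -2.20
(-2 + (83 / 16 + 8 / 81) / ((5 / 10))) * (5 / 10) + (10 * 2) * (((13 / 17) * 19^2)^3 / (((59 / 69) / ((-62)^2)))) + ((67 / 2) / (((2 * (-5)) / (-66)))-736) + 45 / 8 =3552950310896984568691 / 1878338160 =1891539226832.82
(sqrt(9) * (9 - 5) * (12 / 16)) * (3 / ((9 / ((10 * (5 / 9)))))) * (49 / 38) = 1225 / 57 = 21.49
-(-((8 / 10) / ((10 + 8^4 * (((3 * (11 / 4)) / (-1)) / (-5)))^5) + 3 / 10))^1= 16646056845059637946337 / 55486856150198793144040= 0.30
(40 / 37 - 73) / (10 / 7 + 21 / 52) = -968604 / 24679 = -39.25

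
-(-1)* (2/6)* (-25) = -25/3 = -8.33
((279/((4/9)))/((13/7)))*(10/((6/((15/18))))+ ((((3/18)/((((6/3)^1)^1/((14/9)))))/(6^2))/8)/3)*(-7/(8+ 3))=-98441833/329472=-298.79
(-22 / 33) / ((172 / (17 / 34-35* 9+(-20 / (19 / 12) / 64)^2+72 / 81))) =16300735 / 13411872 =1.22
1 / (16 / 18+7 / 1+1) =9 / 80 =0.11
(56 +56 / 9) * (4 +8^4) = 2296000 / 9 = 255111.11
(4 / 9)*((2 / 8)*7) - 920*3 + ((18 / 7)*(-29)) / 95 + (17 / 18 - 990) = -44876281 / 11970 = -3749.06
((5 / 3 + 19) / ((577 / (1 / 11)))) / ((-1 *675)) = -0.00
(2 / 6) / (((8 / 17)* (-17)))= -1 / 24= -0.04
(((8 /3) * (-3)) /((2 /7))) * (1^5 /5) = -28 /5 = -5.60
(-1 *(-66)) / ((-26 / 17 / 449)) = -251889 / 13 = -19376.08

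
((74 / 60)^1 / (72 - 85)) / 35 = -37 / 13650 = -0.00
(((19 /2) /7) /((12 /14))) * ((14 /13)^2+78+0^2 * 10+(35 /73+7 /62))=1159036423 /9178728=126.27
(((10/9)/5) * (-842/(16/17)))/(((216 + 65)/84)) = -50099/843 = -59.43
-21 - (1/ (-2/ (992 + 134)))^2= -316990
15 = 15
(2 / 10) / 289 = 1 / 1445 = 0.00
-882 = -882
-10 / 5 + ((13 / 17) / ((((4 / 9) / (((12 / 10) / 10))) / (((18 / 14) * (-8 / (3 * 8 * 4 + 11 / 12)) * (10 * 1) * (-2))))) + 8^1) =4455174 / 691985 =6.44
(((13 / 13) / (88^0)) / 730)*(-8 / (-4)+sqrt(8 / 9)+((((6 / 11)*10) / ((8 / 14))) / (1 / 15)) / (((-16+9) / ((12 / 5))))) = -259 / 4015+sqrt(2) / 1095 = -0.06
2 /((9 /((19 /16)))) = 19 /72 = 0.26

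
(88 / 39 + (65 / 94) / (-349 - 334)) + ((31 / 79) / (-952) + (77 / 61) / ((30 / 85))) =11164395225941 / 1914501842344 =5.83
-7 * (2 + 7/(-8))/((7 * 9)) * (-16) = 2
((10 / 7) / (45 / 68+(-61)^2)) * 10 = 6800 / 1771511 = 0.00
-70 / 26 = -35 / 13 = -2.69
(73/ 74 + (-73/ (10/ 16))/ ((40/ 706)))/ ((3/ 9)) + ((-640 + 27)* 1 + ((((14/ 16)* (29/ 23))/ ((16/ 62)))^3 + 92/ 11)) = -217699509745083629/ 32453224038400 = -6708.10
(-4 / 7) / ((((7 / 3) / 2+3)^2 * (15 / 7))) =-48 / 3125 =-0.02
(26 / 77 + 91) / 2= 7033 / 154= 45.67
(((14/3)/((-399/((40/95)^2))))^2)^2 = 268435456/14521559183993082321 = 0.00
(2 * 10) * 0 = 0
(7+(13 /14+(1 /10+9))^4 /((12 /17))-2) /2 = 86041435439 /12005000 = 7167.13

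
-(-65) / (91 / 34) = 24.29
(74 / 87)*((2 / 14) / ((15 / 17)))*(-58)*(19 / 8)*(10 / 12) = -15.81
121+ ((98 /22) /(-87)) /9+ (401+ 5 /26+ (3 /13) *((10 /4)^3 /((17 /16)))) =2000855759 /3806946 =525.58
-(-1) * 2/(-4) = -1/2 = -0.50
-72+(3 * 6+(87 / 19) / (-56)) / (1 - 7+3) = -77.97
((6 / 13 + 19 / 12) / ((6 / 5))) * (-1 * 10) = -7975 / 468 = -17.04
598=598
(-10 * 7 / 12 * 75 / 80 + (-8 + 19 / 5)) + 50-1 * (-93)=21333 / 160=133.33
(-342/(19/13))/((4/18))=-1053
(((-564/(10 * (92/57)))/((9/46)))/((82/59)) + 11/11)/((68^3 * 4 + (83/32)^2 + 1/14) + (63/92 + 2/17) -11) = -73258060288/722626977766405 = -0.00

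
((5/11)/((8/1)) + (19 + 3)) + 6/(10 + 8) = 5911/264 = 22.39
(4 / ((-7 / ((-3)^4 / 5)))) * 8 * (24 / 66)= -10368 / 385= -26.93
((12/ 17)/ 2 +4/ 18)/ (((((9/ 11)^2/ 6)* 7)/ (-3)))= -21296/ 9639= -2.21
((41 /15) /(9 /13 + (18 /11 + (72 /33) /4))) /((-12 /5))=-5863 /14796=-0.40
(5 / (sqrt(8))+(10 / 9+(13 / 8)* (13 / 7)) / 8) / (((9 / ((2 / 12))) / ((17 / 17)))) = 2081 / 217728+5* sqrt(2) / 216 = 0.04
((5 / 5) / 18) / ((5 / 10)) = 1 / 9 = 0.11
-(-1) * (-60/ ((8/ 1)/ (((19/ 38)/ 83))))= -15/ 332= -0.05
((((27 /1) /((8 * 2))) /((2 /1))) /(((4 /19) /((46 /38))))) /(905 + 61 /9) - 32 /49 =-33337915 /51468032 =-0.65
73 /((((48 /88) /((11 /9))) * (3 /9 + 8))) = 8833 /450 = 19.63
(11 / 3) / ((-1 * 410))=-11 / 1230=-0.01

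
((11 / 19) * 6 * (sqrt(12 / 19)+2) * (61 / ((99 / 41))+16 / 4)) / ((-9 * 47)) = -11588 / 24111- 11588 * sqrt(57) / 458109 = -0.67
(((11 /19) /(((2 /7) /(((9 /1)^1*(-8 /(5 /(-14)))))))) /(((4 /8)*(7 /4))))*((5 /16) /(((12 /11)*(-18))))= -847 /114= -7.43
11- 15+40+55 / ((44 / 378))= 508.50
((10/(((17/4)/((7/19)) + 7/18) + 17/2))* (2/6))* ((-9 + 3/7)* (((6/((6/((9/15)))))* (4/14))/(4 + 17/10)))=-28800/684551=-0.04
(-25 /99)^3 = -15625 /970299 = -0.02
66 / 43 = 1.53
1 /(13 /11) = 11 /13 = 0.85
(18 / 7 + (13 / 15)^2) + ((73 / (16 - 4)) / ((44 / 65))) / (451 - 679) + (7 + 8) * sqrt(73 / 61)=7685137 / 2340800 + 15 * sqrt(4453) / 61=19.69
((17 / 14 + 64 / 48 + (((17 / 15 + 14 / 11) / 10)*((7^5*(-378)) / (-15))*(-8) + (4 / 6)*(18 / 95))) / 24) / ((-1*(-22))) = -894522884281 / 579348000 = -1544.02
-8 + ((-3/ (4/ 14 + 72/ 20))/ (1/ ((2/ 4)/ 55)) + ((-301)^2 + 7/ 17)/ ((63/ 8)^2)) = 273872981/ 188496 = 1452.94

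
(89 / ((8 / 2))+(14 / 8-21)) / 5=3 / 5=0.60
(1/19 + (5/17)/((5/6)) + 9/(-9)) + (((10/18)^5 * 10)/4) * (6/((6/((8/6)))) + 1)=-32696323/114436962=-0.29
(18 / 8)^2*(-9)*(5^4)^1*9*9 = -36905625 / 16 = -2306601.56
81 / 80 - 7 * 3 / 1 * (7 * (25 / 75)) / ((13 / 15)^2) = -868311 / 13520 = -64.22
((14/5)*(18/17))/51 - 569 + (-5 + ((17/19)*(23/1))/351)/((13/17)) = -72084939347/125277165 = -575.40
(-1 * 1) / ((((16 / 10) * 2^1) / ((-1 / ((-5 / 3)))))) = -3 / 16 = -0.19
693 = 693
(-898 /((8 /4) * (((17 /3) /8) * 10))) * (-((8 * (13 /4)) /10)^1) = 70044 /425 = 164.81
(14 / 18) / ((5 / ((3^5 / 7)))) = 27 / 5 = 5.40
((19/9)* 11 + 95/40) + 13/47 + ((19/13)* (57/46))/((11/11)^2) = 28011979/1011816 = 27.68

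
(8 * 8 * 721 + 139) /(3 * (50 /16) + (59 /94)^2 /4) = 52768592 /10801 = 4885.53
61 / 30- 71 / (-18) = 269 / 45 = 5.98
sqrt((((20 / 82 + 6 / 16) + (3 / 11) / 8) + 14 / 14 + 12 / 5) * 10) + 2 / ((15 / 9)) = 6 / 5 + 3 * sqrt(915981) / 451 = 7.57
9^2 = 81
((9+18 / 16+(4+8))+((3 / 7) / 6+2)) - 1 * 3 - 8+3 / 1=16.20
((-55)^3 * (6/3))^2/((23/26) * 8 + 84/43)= 15473478109375/1262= 12261076156.40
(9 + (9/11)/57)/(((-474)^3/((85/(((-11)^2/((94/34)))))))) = -0.00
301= 301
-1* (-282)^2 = -79524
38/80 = 19/40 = 0.48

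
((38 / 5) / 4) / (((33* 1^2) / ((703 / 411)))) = 0.10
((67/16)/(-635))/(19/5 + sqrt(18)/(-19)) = -459553/263897872-19095 * sqrt(2)/263897872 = -0.00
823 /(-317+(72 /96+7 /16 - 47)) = -13168 /5805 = -2.27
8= 8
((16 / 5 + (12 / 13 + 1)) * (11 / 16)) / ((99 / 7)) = 259 / 1040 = 0.25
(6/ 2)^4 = 81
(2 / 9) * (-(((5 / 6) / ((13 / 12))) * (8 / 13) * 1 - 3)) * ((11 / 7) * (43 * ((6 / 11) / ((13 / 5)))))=52460 / 6591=7.96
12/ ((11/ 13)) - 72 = -636/ 11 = -57.82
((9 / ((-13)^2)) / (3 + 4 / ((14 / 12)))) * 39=21 / 65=0.32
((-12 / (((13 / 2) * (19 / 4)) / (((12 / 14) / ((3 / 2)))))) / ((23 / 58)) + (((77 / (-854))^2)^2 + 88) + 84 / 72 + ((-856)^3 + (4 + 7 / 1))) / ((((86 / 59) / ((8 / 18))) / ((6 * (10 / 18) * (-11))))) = 53792203274305718669932375 / 7671064512642804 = 7012351830.13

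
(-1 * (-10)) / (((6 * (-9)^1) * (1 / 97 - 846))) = 485 / 2215647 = 0.00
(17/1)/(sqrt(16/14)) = 17 * sqrt(14)/4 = 15.90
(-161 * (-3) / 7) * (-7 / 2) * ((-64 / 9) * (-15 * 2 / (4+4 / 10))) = -128800 / 11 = -11709.09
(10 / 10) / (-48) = -1 / 48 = -0.02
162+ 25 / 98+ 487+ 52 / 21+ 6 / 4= 96025 / 147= 653.23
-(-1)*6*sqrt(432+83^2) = 6*sqrt(7321) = 513.38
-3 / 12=-1 / 4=-0.25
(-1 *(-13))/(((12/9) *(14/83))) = 3237/56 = 57.80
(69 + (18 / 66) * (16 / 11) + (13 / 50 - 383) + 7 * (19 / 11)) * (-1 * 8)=7290308 / 3025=2410.02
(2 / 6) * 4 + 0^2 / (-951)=4 / 3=1.33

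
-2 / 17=-0.12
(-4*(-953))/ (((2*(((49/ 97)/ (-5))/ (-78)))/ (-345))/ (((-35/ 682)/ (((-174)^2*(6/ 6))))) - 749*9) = -13819929500/ 24422593139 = -0.57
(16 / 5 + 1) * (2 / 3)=14 / 5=2.80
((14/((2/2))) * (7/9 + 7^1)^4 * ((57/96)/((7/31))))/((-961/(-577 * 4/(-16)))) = -16451351875/813564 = -20221.34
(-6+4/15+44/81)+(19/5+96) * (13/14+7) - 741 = 255611/5670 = 45.08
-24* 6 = -144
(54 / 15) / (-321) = -6 / 535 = -0.01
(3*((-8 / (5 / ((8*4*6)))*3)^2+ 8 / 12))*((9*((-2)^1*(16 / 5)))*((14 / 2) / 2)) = -64210650336 / 125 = -513685202.69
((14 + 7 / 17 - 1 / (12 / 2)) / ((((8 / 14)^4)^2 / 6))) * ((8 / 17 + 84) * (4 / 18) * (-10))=-15035379256135 / 10653696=-1411282.93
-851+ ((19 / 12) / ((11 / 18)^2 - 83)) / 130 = -155877697 / 183170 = -851.00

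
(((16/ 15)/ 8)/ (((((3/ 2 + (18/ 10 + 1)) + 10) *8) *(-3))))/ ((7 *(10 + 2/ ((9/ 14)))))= -1/ 236236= -0.00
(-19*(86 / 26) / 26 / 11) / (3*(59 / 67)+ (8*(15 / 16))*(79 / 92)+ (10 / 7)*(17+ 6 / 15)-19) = -0.01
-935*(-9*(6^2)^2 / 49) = 10905840 / 49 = 222568.16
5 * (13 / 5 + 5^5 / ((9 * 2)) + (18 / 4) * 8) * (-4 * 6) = -76396 / 3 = -25465.33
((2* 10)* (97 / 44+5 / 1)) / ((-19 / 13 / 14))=-288470 / 209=-1380.24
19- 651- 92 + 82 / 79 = -57114 / 79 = -722.96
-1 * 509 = -509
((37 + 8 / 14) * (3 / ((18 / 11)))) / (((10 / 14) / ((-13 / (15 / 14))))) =-263263 / 225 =-1170.06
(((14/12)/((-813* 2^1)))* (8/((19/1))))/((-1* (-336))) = -1/1112184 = -0.00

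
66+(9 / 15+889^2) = 3951938 / 5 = 790387.60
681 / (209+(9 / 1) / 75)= 17025 / 5228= 3.26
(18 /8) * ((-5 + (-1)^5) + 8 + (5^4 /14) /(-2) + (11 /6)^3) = -21409 /672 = -31.86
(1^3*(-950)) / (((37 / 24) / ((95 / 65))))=-433200 / 481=-900.62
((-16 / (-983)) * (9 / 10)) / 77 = 72 / 378455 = 0.00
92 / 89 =1.03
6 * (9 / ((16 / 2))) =27 / 4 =6.75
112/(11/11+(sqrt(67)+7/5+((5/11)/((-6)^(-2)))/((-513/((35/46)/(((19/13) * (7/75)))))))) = -7414383713440/1848952334937+3336686755600 * sqrt(67)/1848952334937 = 10.76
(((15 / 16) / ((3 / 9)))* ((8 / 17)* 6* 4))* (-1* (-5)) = 2700 / 17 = 158.82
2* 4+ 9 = 17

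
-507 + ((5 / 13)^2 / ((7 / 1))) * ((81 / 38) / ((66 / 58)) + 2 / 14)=-1754811731 / 3461458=-506.96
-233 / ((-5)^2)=-233 / 25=-9.32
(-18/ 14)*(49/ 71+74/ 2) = -24084/ 497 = -48.46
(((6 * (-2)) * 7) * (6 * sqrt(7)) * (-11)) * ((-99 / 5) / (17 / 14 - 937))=232848 * sqrt(7) / 1985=310.36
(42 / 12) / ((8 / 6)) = 21 / 8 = 2.62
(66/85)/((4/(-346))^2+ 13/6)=11851884/33073585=0.36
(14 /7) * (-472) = -944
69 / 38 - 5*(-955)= 181519 / 38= 4776.82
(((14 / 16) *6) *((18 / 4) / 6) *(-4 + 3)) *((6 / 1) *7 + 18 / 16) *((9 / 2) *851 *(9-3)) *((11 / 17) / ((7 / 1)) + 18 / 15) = -10972643373 / 2176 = -5042575.08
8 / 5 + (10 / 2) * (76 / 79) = 2532 / 395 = 6.41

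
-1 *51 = -51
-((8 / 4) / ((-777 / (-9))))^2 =-36 / 67081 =-0.00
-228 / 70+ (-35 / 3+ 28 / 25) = -7247 / 525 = -13.80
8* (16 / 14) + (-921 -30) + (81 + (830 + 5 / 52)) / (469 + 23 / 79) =-12684102383 / 13494936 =-939.92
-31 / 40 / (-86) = 31 / 3440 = 0.01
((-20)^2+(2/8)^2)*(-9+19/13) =-313649/104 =-3015.86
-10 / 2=-5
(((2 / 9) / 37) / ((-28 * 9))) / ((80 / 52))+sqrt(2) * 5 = -13 / 839160+5 * sqrt(2) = 7.07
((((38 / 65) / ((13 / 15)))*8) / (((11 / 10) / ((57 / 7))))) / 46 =259920 / 299299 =0.87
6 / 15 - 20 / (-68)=59 / 85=0.69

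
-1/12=-0.08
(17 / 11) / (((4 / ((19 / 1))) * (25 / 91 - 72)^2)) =2674763 / 1874476076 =0.00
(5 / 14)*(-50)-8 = -25.86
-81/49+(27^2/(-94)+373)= 1674703/4606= 363.59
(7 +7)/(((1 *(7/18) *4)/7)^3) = 5103/4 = 1275.75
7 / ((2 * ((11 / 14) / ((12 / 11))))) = 588 / 121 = 4.86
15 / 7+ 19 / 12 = 313 / 84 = 3.73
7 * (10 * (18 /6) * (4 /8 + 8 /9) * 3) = 875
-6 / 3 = -2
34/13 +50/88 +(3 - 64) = -33071/572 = -57.82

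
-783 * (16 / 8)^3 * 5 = -31320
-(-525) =525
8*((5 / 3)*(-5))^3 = -125000 / 27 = -4629.63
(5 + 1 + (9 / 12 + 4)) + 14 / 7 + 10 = 91 / 4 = 22.75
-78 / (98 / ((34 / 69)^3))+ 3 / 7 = 1788611 / 5365647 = 0.33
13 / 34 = 0.38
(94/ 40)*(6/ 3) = 47/ 10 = 4.70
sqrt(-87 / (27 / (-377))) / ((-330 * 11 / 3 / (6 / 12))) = -29 * sqrt(13) / 7260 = -0.01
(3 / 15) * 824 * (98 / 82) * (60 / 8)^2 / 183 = 60.54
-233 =-233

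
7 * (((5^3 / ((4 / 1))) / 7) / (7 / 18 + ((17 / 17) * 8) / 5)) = 5625 / 358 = 15.71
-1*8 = -8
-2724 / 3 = -908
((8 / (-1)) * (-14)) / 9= 112 / 9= 12.44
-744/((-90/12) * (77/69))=34224/385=88.89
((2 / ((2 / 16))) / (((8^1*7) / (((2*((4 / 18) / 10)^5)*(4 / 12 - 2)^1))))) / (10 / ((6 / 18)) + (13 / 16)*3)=-64 / 402234406875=-0.00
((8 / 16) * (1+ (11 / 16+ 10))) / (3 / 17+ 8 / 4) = 3179 / 1184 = 2.68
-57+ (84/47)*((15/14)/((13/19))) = -33117/611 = -54.20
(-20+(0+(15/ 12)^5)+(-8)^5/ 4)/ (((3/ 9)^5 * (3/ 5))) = -3404415015/ 1024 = -3324624.04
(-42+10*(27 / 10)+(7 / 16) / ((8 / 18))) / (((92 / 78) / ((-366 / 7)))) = 278343 / 448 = 621.30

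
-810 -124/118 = -47852/59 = -811.05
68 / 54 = 34 / 27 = 1.26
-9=-9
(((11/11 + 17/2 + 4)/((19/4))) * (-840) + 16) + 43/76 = -180181/76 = -2370.80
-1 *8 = -8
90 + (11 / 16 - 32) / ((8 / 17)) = 3003 / 128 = 23.46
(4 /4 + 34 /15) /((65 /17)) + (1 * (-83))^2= 6717608 /975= 6889.85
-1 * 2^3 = -8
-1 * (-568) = 568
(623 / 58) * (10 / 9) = 3115 / 261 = 11.93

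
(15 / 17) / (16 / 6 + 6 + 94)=45 / 5236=0.01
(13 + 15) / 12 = 7 / 3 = 2.33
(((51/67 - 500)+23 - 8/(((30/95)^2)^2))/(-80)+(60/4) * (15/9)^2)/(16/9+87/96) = 21.49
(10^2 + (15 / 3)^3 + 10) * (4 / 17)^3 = 15040 / 4913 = 3.06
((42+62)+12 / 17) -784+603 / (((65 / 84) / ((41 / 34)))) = 287746 / 1105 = 260.40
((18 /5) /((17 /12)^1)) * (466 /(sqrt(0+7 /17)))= 100656 * sqrt(119) /595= 1845.42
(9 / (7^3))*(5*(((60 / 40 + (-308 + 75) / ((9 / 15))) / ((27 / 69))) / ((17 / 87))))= -7740535 / 11662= -663.74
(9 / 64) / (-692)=-9 / 44288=-0.00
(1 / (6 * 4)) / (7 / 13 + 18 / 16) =13 / 519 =0.03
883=883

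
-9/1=-9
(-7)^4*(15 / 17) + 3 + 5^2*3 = 37341 / 17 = 2196.53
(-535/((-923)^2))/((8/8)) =-535/851929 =-0.00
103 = 103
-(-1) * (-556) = -556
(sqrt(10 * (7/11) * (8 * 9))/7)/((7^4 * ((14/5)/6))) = 180 * sqrt(385)/1294139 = 0.00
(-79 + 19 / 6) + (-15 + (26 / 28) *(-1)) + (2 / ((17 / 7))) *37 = -21881 / 357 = -61.29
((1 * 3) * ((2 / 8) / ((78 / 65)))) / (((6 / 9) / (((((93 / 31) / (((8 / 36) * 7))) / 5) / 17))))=81 / 3808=0.02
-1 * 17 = -17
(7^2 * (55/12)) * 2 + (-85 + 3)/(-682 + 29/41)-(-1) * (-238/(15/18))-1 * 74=8350759/93110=89.69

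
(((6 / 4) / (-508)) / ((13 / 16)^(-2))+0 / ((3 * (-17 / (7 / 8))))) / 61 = -0.00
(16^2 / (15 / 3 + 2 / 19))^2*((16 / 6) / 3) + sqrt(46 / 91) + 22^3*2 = sqrt(4186) / 91 + 1992634544 / 84681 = 23531.78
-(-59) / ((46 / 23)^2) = 59 / 4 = 14.75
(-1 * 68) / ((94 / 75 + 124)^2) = -95625 / 22061809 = -0.00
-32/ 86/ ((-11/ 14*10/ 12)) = 1344/ 2365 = 0.57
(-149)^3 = -3307949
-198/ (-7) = 198/ 7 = 28.29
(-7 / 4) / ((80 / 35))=-49 / 64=-0.77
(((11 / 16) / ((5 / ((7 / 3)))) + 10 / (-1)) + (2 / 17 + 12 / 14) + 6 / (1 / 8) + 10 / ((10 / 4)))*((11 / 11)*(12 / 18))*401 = 495845723 / 42840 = 11574.36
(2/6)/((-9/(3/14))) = -1/126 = -0.01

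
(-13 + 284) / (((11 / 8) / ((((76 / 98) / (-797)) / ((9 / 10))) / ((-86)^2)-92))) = -129622659556648 / 7148690703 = -18132.36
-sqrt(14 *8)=-4 *sqrt(7)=-10.58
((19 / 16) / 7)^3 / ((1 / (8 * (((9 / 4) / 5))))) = 61731 / 3512320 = 0.02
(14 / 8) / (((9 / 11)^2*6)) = 847 / 1944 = 0.44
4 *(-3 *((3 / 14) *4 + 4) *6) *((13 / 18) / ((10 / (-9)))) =7956 / 35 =227.31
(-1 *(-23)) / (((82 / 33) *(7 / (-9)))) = -6831 / 574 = -11.90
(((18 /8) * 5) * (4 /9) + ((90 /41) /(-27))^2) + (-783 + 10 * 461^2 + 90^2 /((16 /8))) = 32201804278 /15129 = 2128482.01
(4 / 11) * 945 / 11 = 3780 / 121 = 31.24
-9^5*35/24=-688905/8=-86113.12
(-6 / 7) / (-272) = 3 / 952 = 0.00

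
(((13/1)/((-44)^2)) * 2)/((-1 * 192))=-13/185856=-0.00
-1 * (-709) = 709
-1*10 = -10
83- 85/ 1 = -2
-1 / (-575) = 1 / 575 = 0.00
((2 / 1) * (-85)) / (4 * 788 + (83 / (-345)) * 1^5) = -58650 / 1087357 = -0.05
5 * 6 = 30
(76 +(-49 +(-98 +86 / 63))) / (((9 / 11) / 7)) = -48257 / 81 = -595.77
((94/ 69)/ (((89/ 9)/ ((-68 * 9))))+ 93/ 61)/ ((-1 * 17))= 10337253/ 2122739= 4.87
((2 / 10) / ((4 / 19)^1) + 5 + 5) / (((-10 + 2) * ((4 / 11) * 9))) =-803 / 1920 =-0.42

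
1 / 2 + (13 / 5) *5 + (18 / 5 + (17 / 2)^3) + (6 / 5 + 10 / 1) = 25697 / 40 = 642.42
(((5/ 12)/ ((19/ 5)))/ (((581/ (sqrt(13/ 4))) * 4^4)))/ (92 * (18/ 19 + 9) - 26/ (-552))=115 * sqrt(13)/ 285533556224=0.00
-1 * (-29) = 29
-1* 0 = 0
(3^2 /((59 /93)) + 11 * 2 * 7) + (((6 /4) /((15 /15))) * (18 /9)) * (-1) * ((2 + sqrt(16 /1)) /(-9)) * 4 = 10395 /59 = 176.19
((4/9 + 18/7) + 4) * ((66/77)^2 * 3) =5304/343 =15.46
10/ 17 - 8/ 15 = 14/ 255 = 0.05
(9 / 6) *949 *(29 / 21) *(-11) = -302731 / 14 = -21623.64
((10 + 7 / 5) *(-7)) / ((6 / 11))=-1463 / 10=-146.30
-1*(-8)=8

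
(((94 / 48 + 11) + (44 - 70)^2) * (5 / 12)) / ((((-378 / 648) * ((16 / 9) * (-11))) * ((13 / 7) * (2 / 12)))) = 744075 / 9152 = 81.30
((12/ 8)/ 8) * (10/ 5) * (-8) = -3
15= 15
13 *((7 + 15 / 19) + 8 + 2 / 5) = 19994 / 95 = 210.46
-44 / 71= -0.62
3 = 3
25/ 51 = 0.49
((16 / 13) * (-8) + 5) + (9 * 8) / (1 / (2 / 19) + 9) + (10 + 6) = 7237 / 481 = 15.05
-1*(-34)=34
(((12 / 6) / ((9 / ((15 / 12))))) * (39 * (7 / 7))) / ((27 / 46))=1495 / 81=18.46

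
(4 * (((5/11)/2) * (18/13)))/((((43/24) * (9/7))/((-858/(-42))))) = 480/43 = 11.16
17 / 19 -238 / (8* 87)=0.55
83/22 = 3.77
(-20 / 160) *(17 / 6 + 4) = -41 / 48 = -0.85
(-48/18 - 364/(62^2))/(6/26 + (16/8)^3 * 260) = -103493/77964969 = -0.00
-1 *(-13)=13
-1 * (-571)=571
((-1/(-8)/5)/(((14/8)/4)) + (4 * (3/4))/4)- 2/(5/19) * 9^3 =-775543/140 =-5539.59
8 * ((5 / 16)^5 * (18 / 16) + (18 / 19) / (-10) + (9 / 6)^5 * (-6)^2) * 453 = 98656408870479 / 99614720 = 990379.82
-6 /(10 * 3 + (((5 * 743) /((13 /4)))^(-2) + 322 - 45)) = -1324917600 /67791617369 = -0.02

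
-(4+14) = -18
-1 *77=-77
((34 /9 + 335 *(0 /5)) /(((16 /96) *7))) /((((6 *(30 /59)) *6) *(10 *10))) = 1003 /567000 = 0.00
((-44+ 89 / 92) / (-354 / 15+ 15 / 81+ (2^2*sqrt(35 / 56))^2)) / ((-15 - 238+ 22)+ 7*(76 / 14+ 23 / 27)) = -2886111 / 168278120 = -0.02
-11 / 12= -0.92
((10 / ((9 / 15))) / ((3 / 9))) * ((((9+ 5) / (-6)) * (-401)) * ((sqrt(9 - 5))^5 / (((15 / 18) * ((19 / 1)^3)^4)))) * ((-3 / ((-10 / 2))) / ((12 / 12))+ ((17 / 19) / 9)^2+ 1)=0.00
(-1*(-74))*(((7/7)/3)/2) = 12.33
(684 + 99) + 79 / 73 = 57238 / 73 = 784.08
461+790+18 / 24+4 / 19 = 95149 / 76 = 1251.96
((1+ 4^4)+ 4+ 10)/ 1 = 271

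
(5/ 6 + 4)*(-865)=-25085/ 6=-4180.83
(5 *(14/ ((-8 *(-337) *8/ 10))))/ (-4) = -0.01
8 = 8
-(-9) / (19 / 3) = 1.42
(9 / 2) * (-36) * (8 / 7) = -1296 / 7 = -185.14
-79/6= -13.17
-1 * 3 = -3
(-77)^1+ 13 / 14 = -1065 / 14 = -76.07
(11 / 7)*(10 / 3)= 110 / 21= 5.24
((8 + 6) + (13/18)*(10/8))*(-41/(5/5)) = -43993/72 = -611.01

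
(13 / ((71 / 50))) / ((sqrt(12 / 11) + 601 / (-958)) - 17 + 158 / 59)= -341479265398700 / 554890693676173 - 4153157429200 * sqrt(33) / 554890693676173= -0.66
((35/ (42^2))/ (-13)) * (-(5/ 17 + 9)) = 395/ 27846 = 0.01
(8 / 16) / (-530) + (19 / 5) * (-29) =-116813 / 1060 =-110.20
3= 3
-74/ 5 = -14.80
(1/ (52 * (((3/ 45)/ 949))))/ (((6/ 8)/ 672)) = 245280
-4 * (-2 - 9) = 44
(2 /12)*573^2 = 109443 /2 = 54721.50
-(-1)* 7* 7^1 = 49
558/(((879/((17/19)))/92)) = 290904/5567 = 52.26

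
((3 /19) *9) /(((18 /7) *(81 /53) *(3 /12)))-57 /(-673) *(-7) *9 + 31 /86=-104779543 /29691414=-3.53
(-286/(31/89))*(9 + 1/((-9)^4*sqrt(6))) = -7389.92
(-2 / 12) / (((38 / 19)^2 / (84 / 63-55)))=161 / 72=2.24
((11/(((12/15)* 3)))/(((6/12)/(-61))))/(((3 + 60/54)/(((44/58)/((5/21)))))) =-465003/1073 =-433.37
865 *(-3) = -2595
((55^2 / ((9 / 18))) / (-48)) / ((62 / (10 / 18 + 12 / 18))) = -33275 / 13392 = -2.48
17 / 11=1.55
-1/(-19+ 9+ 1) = 1/9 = 0.11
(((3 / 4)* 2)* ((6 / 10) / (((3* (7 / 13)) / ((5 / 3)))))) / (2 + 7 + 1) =13 / 140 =0.09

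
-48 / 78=-0.62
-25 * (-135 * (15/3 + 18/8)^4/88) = 2387073375/22528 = 105960.29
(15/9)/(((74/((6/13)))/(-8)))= -40/481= -0.08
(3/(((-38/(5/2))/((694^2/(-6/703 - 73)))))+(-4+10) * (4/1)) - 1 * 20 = 13406459/10265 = 1306.04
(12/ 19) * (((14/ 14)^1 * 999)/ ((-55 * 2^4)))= -2997/ 4180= -0.72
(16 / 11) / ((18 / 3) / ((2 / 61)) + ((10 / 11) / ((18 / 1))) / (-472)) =67968 / 8551219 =0.01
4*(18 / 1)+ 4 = 76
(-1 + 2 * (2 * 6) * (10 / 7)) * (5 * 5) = 5825 / 7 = 832.14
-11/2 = -5.50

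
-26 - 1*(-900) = 874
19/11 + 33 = 34.73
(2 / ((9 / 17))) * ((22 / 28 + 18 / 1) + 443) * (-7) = -36635 / 3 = -12211.67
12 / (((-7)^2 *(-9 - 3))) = -1 / 49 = -0.02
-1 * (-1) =1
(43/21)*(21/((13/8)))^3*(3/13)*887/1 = 25835798016/28561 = 904583.10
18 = 18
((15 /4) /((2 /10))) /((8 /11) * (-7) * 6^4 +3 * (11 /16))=-1100 /386951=-0.00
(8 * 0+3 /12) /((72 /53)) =53 /288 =0.18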